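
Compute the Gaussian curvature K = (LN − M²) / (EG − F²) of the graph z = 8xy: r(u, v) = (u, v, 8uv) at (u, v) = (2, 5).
K = -64/3448449

Coefficients of the first fundamental form: E = 64*v^2 + 1, F = 64*u*v, G = 64*u^2 + 1.
Coefficients of the second fundamental form: L = 0, M = 8/sqrt(64*u^2 + 64*v^2 + 1), N = 0.
Assemble K = (LN − M²)/(EG − F²) = -64/(4096*u^4 + 8192*u^2*v^2 + 128*u^2 + 4096*v^4 + 128*v^2 + 1). At (u, v) = (2, 5): K = -64/3448449.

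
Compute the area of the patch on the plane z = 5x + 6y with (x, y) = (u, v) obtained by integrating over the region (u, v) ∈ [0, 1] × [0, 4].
Area = 4*sqrt(62)

Area = ∫∫ √(EG − F²) du dv with √(EG − F²) = sqrt(62). Integrating over [0, 1] × [0, 4] gives 4*sqrt(62).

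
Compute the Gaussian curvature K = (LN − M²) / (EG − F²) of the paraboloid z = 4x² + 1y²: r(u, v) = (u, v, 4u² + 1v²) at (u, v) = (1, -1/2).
K = 4/1089

Coefficients of the first fundamental form: E = 64*u^2 + 1, F = 16*u*v, G = 4*v^2 + 1.
Coefficients of the second fundamental form: L = 8/sqrt(64*u^2 + 4*v^2 + 1), M = 0, N = 2/sqrt(64*u^2 + 4*v^2 + 1).
Assemble K = (LN − M²)/(EG − F²) = 16/(4096*u^4 + 512*u^2*v^2 + 128*u^2 + 16*v^4 + 8*v^2 + 1). At (u, v) = (1, -1/2): K = 4/1089.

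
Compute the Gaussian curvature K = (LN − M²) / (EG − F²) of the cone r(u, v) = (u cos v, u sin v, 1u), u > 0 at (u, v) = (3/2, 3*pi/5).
K = 0

Coefficients of the first fundamental form: E = 2, F = 0, G = u^2.
Coefficients of the second fundamental form: L = 0, M = 0, N = sqrt(2)*u^2/(2*Abs(u)).
Assemble K = (LN − M²)/(EG − F²) = 0. At (u, v) = (3/2, 3*pi/5): K = 0.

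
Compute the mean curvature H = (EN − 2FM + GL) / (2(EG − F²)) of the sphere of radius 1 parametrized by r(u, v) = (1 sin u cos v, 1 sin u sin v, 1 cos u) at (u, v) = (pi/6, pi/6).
H = -1

With E = 1, F = 0, G = sin(u)^2, L = -sin(u)/Abs(sin(u)), M = 0, N = -sin(u)^3/Abs(sin(u)), assemble
  H = (EN − 2FM + GL) / (2(EG − F²)) = -sin(u)/Abs(sin(u)).
At (u, v) = (pi/6, pi/6): H = -1.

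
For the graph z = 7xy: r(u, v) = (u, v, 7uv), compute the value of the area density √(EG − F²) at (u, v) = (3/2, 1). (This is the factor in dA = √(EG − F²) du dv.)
√(EG − F²)|_{(3/2, 1)} = sqrt(641)/2

E = 49*v^2 + 1, F = 49*u*v, G = 49*u^2 + 1, so EG − F² = 49*u^2 + 49*v^2 + 1. Taking the positive square root: √(EG − F²) = sqrt(49*u^2 + 49*v^2 + 1). At (u, v) = (3/2, 1): sqrt(641)/2.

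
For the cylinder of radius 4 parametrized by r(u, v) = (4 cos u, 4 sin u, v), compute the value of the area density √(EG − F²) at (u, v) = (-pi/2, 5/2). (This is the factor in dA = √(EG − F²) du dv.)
√(EG − F²)|_{(-pi/2, 5/2)} = 4

E = 16, F = 0, G = 1, so EG − F² = 16. Taking the positive square root: √(EG − F²) = 4. At (u, v) = (-pi/2, 5/2): 4.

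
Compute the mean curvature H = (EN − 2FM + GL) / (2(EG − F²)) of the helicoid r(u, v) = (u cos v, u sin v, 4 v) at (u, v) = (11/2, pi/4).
H = 0

With E = 1, F = 0, G = u^2 + 16, L = 0, M = -4/sqrt(u^2 + 16), N = 0, assemble
  H = (EN − 2FM + GL) / (2(EG − F²)) = 0.
At (u, v) = (11/2, pi/4): H = 0.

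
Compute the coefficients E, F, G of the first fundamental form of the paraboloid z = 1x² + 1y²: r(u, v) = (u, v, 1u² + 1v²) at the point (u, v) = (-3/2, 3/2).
E = 10;  F = -9;  G = 10

Partials: r_u = (1, 0, 2*u), r_v = (0, 1, 2*v). As functions of (u, v):
  E = r_u · r_u = 4*u^2 + 1,
  F = r_u · r_v = 4*u*v,
  G = r_v · r_v = 4*v^2 + 1.
Evaluating at (u, v) = (-3/2, 3/2): E = 10, F = -9, G = 10.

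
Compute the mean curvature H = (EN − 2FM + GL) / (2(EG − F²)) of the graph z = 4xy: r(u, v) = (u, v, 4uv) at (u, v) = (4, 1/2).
H = -128*sqrt(29)/22707

With E = 16*v^2 + 1, F = 16*u*v, G = 16*u^2 + 1, L = 0, M = 4/sqrt(16*u^2 + 16*v^2 + 1), N = 0, assemble
  H = (EN − 2FM + GL) / (2(EG − F²)) = -64*u*v/(16*u^2 + 16*v^2 + 1)^(3/2).
At (u, v) = (4, 1/2): H = -128*sqrt(29)/22707.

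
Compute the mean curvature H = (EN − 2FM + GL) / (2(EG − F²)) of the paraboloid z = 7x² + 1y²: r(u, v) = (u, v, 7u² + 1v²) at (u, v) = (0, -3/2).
H = 71*sqrt(10)/100

With E = 196*u^2 + 1, F = 28*u*v, G = 4*v^2 + 1, L = 14/sqrt(196*u^2 + 4*v^2 + 1), M = 0, N = 2/sqrt(196*u^2 + 4*v^2 + 1), assemble
  H = (EN − 2FM + GL) / (2(EG − F²)) = 4*(49*u^2 + 7*v^2 + 2)/(196*u^2 + 4*v^2 + 1)^(3/2).
At (u, v) = (0, -3/2): H = 71*sqrt(10)/100.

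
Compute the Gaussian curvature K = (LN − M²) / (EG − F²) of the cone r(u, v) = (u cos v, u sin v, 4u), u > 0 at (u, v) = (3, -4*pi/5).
K = 0

Coefficients of the first fundamental form: E = 17, F = 0, G = u^2.
Coefficients of the second fundamental form: L = 0, M = 0, N = 4*sqrt(17)*u^2/(17*Abs(u)).
Assemble K = (LN − M²)/(EG − F²) = 0. At (u, v) = (3, -4*pi/5): K = 0.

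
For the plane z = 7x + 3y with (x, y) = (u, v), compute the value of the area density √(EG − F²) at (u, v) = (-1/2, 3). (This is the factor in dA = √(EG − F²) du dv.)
√(EG − F²)|_{(-1/2, 3)} = sqrt(59)

E = 50, F = 21, G = 10, so EG − F² = 59. Taking the positive square root: √(EG − F²) = sqrt(59). At (u, v) = (-1/2, 3): sqrt(59).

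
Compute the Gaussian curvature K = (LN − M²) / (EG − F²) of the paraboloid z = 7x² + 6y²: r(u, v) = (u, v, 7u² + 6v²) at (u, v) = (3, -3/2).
K = 168/4363921

Coefficients of the first fundamental form: E = 196*u^2 + 1, F = 168*u*v, G = 144*v^2 + 1.
Coefficients of the second fundamental form: L = 14/sqrt(196*u^2 + 144*v^2 + 1), M = 0, N = 12/sqrt(196*u^2 + 144*v^2 + 1).
Assemble K = (LN − M²)/(EG − F²) = 168/(38416*u^4 + 56448*u^2*v^2 + 392*u^2 + 20736*v^4 + 288*v^2 + 1). At (u, v) = (3, -3/2): K = 168/4363921.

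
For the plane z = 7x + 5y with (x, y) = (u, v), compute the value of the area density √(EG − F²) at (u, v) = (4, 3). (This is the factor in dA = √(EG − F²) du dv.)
√(EG − F²)|_{(4, 3)} = 5*sqrt(3)

E = 50, F = 35, G = 26, so EG − F² = 75. Taking the positive square root: √(EG − F²) = 5*sqrt(3). At (u, v) = (4, 3): 5*sqrt(3).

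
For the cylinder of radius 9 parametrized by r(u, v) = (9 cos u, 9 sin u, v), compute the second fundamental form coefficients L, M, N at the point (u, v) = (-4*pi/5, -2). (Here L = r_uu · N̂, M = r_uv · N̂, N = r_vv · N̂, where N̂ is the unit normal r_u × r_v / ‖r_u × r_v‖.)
L = -9;  M = 0;  N = 0

Compute the unit normal N̂(u, v) = (cos(u), sin(u), 0), and the second partials r_uu, r_uv, r_vv. Take dot products:
  L(u, v) = r_uu · N̂ = -9,
  M(u, v) = r_uv · N̂ = 0,
  N(u, v) = r_vv · N̂ = 0.
Evaluating at (u, v) = (-4*pi/5, -2):
  L = -9, M = 0, N = 0.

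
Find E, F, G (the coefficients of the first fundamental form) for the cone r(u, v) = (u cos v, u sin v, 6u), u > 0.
E = 37;  F = 0;  G = u^2

Compute partials: r_u = (cos(v), sin(v), 6), r_v = (-u*sin(v), u*cos(v), 0). Then
  E = r_u · r_u = 37,
  F = r_u · r_v = 0,
  G = r_v · r_v = u^2.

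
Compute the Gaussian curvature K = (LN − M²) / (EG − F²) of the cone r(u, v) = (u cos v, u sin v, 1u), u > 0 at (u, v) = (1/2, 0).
K = 0

Coefficients of the first fundamental form: E = 2, F = 0, G = u^2.
Coefficients of the second fundamental form: L = 0, M = 0, N = sqrt(2)*u^2/(2*Abs(u)).
Assemble K = (LN − M²)/(EG − F²) = 0. At (u, v) = (1/2, 0): K = 0.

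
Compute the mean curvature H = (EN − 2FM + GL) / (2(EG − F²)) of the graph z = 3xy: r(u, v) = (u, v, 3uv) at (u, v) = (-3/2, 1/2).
H = 81*sqrt(94)/4418

With E = 9*v^2 + 1, F = 9*u*v, G = 9*u^2 + 1, L = 0, M = 3/sqrt(9*u^2 + 9*v^2 + 1), N = 0, assemble
  H = (EN − 2FM + GL) / (2(EG − F²)) = -27*u*v/(9*u^2 + 9*v^2 + 1)^(3/2).
At (u, v) = (-3/2, 1/2): H = 81*sqrt(94)/4418.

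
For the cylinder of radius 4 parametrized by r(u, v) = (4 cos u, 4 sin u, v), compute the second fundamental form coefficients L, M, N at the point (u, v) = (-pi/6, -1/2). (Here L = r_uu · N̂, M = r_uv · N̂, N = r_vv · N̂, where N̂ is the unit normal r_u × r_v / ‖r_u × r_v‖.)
L = -4;  M = 0;  N = 0

Compute the unit normal N̂(u, v) = (cos(u), sin(u), 0), and the second partials r_uu, r_uv, r_vv. Take dot products:
  L(u, v) = r_uu · N̂ = -4,
  M(u, v) = r_uv · N̂ = 0,
  N(u, v) = r_vv · N̂ = 0.
Evaluating at (u, v) = (-pi/6, -1/2):
  L = -4, M = 0, N = 0.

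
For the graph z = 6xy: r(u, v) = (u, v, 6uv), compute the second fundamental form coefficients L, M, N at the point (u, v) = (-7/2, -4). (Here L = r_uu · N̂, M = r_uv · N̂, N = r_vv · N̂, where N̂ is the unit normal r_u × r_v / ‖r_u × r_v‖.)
L = 0;  M = 3*sqrt(1018)/509;  N = 0

Compute the unit normal N̂(u, v) = (-6*v/sqrt(36*u^2 + 36*v^2 + 1), -6*u/sqrt(36*u^2 + 36*v^2 + 1), 1/sqrt(36*u^2 + 36*v^2 + 1)), and the second partials r_uu, r_uv, r_vv. Take dot products:
  L(u, v) = r_uu · N̂ = 0,
  M(u, v) = r_uv · N̂ = 6/sqrt(36*u^2 + 36*v^2 + 1),
  N(u, v) = r_vv · N̂ = 0.
Evaluating at (u, v) = (-7/2, -4):
  L = 0, M = 3*sqrt(1018)/509, N = 0.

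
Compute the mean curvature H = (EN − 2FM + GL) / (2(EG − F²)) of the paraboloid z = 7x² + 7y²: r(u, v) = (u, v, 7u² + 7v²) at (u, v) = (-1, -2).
H = 6874*sqrt(109)/320787

With E = 196*u^2 + 1, F = 196*u*v, G = 196*v^2 + 1, L = 14/sqrt(196*u^2 + 196*v^2 + 1), M = 0, N = 14/sqrt(196*u^2 + 196*v^2 + 1), assemble
  H = (EN − 2FM + GL) / (2(EG − F²)) = 14*(98*u^2 + 98*v^2 + 1)/(196*u^2 + 196*v^2 + 1)^(3/2).
At (u, v) = (-1, -2): H = 6874*sqrt(109)/320787.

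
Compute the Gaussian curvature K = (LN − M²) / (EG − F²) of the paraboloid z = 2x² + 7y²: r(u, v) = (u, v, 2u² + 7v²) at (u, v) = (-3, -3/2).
K = 14/85849

Coefficients of the first fundamental form: E = 16*u^2 + 1, F = 56*u*v, G = 196*v^2 + 1.
Coefficients of the second fundamental form: L = 4/sqrt(16*u^2 + 196*v^2 + 1), M = 0, N = 14/sqrt(16*u^2 + 196*v^2 + 1).
Assemble K = (LN − M²)/(EG − F²) = 56/(256*u^4 + 6272*u^2*v^2 + 32*u^2 + 38416*v^4 + 392*v^2 + 1). At (u, v) = (-3, -3/2): K = 14/85849.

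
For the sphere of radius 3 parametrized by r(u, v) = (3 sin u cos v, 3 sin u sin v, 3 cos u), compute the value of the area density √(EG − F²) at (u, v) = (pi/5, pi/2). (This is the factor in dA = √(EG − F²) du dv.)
√(EG − F²)|_{(pi/5, pi/2)} = 9*sqrt(10 - 2*sqrt(5))/4

E = 9, F = 0, G = 9*sin(u)^2, so EG − F² = 81*sin(u)^2. Taking the positive square root: √(EG − F²) = 9*Abs(sin(u)). At (u, v) = (pi/5, pi/2): 9*sqrt(10 - 2*sqrt(5))/4.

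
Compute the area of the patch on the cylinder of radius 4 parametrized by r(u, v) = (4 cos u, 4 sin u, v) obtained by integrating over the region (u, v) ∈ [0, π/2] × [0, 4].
Area = 8*pi

Area = ∫∫ √(EG − F²) du dv with √(EG − F²) = 4. Integrating over [0, π/2] × [0, 4] gives 8*pi.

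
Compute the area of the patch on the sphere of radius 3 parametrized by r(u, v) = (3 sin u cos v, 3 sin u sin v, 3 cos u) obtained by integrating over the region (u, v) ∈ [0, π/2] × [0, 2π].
Area = 18*pi

Area = ∫∫ √(EG − F²) du dv with √(EG − F²) = 9*Abs(sin(u)). Integrating over [0, π/2] × [0, 2π] gives 18*pi.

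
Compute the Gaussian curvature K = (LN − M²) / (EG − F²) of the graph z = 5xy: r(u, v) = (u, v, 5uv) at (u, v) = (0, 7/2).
K = -400/1510441

Coefficients of the first fundamental form: E = 25*v^2 + 1, F = 25*u*v, G = 25*u^2 + 1.
Coefficients of the second fundamental form: L = 0, M = 5/sqrt(25*u^2 + 25*v^2 + 1), N = 0.
Assemble K = (LN − M²)/(EG − F²) = -25/(625*u^4 + 1250*u^2*v^2 + 50*u^2 + 625*v^4 + 50*v^2 + 1). At (u, v) = (0, 7/2): K = -400/1510441.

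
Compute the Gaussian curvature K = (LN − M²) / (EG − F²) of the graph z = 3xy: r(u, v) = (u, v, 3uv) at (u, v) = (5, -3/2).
K = -144/970225

Coefficients of the first fundamental form: E = 9*v^2 + 1, F = 9*u*v, G = 9*u^2 + 1.
Coefficients of the second fundamental form: L = 0, M = 3/sqrt(9*u^2 + 9*v^2 + 1), N = 0.
Assemble K = (LN − M²)/(EG − F²) = -9/(81*u^4 + 162*u^2*v^2 + 18*u^2 + 81*v^4 + 18*v^2 + 1). At (u, v) = (5, -3/2): K = -144/970225.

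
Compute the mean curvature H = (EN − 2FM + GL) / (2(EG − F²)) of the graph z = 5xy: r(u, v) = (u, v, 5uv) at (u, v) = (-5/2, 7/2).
H = 4375*sqrt(206)/572886

With E = 25*v^2 + 1, F = 25*u*v, G = 25*u^2 + 1, L = 0, M = 5/sqrt(25*u^2 + 25*v^2 + 1), N = 0, assemble
  H = (EN − 2FM + GL) / (2(EG − F²)) = -125*u*v/(25*u^2 + 25*v^2 + 1)^(3/2).
At (u, v) = (-5/2, 7/2): H = 4375*sqrt(206)/572886.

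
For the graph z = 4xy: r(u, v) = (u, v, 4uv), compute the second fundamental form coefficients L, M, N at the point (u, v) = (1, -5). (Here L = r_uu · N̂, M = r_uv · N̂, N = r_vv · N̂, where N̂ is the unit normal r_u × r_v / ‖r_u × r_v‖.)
L = 0;  M = 4*sqrt(417)/417;  N = 0

Compute the unit normal N̂(u, v) = (-4*v/sqrt(16*u^2 + 16*v^2 + 1), -4*u/sqrt(16*u^2 + 16*v^2 + 1), 1/sqrt(16*u^2 + 16*v^2 + 1)), and the second partials r_uu, r_uv, r_vv. Take dot products:
  L(u, v) = r_uu · N̂ = 0,
  M(u, v) = r_uv · N̂ = 4/sqrt(16*u^2 + 16*v^2 + 1),
  N(u, v) = r_vv · N̂ = 0.
Evaluating at (u, v) = (1, -5):
  L = 0, M = 4*sqrt(417)/417, N = 0.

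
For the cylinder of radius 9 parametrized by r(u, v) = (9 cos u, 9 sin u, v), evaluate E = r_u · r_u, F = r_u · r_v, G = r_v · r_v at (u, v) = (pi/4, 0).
E = 81;  F = 0;  G = 1

Partials: r_u = (-9*sin(u), 9*cos(u), 0), r_v = (0, 0, 1). As functions of (u, v):
  E = r_u · r_u = 81,
  F = r_u · r_v = 0,
  G = r_v · r_v = 1.
Evaluating at (u, v) = (pi/4, 0): E = 81, F = 0, G = 1.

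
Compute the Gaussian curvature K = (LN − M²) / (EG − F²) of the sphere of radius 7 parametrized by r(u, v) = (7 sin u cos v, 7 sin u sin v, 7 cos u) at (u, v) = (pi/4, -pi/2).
K = 1/49

Coefficients of the first fundamental form: E = 49, F = 0, G = 49*sin(u)^2.
Coefficients of the second fundamental form: L = -7*sin(u)/Abs(sin(u)), M = 0, N = -7*sin(u)^3/Abs(sin(u)).
Assemble K = (LN − M²)/(EG − F²) = 1/49. At (u, v) = (pi/4, -pi/2): K = 1/49.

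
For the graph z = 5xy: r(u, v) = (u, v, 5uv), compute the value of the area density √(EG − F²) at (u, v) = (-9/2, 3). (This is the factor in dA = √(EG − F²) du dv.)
√(EG − F²)|_{(-9/2, 3)} = sqrt(2929)/2

E = 25*v^2 + 1, F = 25*u*v, G = 25*u^2 + 1, so EG − F² = 25*u^2 + 25*v^2 + 1. Taking the positive square root: √(EG − F²) = sqrt(25*u^2 + 25*v^2 + 1). At (u, v) = (-9/2, 3): sqrt(2929)/2.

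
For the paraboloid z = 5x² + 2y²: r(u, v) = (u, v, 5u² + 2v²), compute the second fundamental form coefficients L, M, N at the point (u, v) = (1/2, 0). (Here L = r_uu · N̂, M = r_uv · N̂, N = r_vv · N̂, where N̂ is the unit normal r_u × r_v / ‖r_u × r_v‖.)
L = 5*sqrt(26)/13;  M = 0;  N = 2*sqrt(26)/13

Compute the unit normal N̂(u, v) = (-10*u/sqrt(100*u^2 + 16*v^2 + 1), -4*v/sqrt(100*u^2 + 16*v^2 + 1), 1/sqrt(100*u^2 + 16*v^2 + 1)), and the second partials r_uu, r_uv, r_vv. Take dot products:
  L(u, v) = r_uu · N̂ = 10/sqrt(100*u^2 + 16*v^2 + 1),
  M(u, v) = r_uv · N̂ = 0,
  N(u, v) = r_vv · N̂ = 4/sqrt(100*u^2 + 16*v^2 + 1).
Evaluating at (u, v) = (1/2, 0):
  L = 5*sqrt(26)/13, M = 0, N = 2*sqrt(26)/13.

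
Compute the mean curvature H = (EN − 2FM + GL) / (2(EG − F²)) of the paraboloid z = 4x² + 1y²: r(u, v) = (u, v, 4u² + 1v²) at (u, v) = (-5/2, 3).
H = 549*sqrt(437)/190969

With E = 64*u^2 + 1, F = 16*u*v, G = 4*v^2 + 1, L = 8/sqrt(64*u^2 + 4*v^2 + 1), M = 0, N = 2/sqrt(64*u^2 + 4*v^2 + 1), assemble
  H = (EN − 2FM + GL) / (2(EG − F²)) = (64*u^2 + 16*v^2 + 5)/(64*u^2 + 4*v^2 + 1)^(3/2).
At (u, v) = (-5/2, 3): H = 549*sqrt(437)/190969.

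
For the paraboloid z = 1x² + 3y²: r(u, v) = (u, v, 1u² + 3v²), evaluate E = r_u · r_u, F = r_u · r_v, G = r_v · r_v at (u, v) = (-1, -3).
E = 5;  F = 36;  G = 325

Partials: r_u = (1, 0, 2*u), r_v = (0, 1, 6*v). As functions of (u, v):
  E = r_u · r_u = 4*u^2 + 1,
  F = r_u · r_v = 12*u*v,
  G = r_v · r_v = 36*v^2 + 1.
Evaluating at (u, v) = (-1, -3): E = 5, F = 36, G = 325.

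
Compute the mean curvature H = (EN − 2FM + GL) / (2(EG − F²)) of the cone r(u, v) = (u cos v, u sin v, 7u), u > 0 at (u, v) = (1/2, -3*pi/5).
H = 7*sqrt(2)/10

With E = 50, F = 0, G = u^2, L = 0, M = 0, N = 7*sqrt(2)*u^2/(10*Abs(u)), assemble
  H = (EN − 2FM + GL) / (2(EG − F²)) = 7*sqrt(2)/(20*Abs(u)).
At (u, v) = (1/2, -3*pi/5): H = 7*sqrt(2)/10.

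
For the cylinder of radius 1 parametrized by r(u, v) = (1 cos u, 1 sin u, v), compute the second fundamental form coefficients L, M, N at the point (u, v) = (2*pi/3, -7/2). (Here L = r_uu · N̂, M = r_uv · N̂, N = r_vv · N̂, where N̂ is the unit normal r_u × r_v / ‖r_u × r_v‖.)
L = -1;  M = 0;  N = 0

Compute the unit normal N̂(u, v) = (cos(u), sin(u), 0), and the second partials r_uu, r_uv, r_vv. Take dot products:
  L(u, v) = r_uu · N̂ = -1,
  M(u, v) = r_uv · N̂ = 0,
  N(u, v) = r_vv · N̂ = 0.
Evaluating at (u, v) = (2*pi/3, -7/2):
  L = -1, M = 0, N = 0.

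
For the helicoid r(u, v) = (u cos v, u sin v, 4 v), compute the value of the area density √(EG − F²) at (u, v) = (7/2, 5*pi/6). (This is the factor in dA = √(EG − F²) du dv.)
√(EG − F²)|_{(7/2, 5*pi/6)} = sqrt(113)/2

E = 1, F = 0, G = u^2 + 16, so EG − F² = u^2 + 16. Taking the positive square root: √(EG − F²) = sqrt(u^2 + 16). At (u, v) = (7/2, 5*pi/6): sqrt(113)/2.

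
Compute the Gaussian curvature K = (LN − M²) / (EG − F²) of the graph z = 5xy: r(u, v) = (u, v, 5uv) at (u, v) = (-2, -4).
K = -25/251001

Coefficients of the first fundamental form: E = 25*v^2 + 1, F = 25*u*v, G = 25*u^2 + 1.
Coefficients of the second fundamental form: L = 0, M = 5/sqrt(25*u^2 + 25*v^2 + 1), N = 0.
Assemble K = (LN − M²)/(EG − F²) = -25/(625*u^4 + 1250*u^2*v^2 + 50*u^2 + 625*v^4 + 50*v^2 + 1). At (u, v) = (-2, -4): K = -25/251001.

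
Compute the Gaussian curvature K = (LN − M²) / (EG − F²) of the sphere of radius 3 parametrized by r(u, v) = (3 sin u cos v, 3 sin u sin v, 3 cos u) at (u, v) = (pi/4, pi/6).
K = 1/9

Coefficients of the first fundamental form: E = 9, F = 0, G = 9*sin(u)^2.
Coefficients of the second fundamental form: L = -3*sin(u)/Abs(sin(u)), M = 0, N = -3*sin(u)^3/Abs(sin(u)).
Assemble K = (LN − M²)/(EG − F²) = 1/9. At (u, v) = (pi/4, pi/6): K = 1/9.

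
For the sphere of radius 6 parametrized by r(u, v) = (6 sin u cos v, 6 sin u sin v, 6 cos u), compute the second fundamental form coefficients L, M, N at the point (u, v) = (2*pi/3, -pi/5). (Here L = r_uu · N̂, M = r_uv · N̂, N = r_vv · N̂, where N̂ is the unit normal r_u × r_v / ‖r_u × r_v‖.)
L = -6;  M = 0;  N = -9/2

Compute the unit normal N̂(u, v) = (sin(u)^2*cos(v)/Abs(sin(u)), sin(u)^2*sin(v)/Abs(sin(u)), sin(2*u)/(2*Abs(sin(u)))), and the second partials r_uu, r_uv, r_vv. Take dot products:
  L(u, v) = r_uu · N̂ = -6*sin(u)/Abs(sin(u)),
  M(u, v) = r_uv · N̂ = 0,
  N(u, v) = r_vv · N̂ = -6*sin(u)^3/Abs(sin(u)).
Evaluating at (u, v) = (2*pi/3, -pi/5):
  L = -6, M = 0, N = -9/2.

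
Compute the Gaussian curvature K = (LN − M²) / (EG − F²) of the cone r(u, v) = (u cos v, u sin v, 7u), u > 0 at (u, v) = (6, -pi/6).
K = 0

Coefficients of the first fundamental form: E = 50, F = 0, G = u^2.
Coefficients of the second fundamental form: L = 0, M = 0, N = 7*sqrt(2)*u^2/(10*Abs(u)).
Assemble K = (LN − M²)/(EG − F²) = 0. At (u, v) = (6, -pi/6): K = 0.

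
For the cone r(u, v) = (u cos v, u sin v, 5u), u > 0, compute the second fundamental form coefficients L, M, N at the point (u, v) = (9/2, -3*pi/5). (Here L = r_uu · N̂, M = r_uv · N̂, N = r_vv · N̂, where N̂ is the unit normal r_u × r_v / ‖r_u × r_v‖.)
L = 0;  M = 0;  N = 45*sqrt(26)/52

Compute the unit normal N̂(u, v) = (-5*sqrt(26)*u*cos(v)/(26*Abs(u)), -5*sqrt(26)*u*sin(v)/(26*Abs(u)), sqrt(26)*u/(26*Abs(u))), and the second partials r_uu, r_uv, r_vv. Take dot products:
  L(u, v) = r_uu · N̂ = 0,
  M(u, v) = r_uv · N̂ = 0,
  N(u, v) = r_vv · N̂ = 5*sqrt(26)*u^2/(26*Abs(u)).
Evaluating at (u, v) = (9/2, -3*pi/5):
  L = 0, M = 0, N = 45*sqrt(26)/52.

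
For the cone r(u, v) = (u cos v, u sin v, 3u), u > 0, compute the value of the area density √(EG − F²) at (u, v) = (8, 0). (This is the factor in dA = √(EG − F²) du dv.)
√(EG − F²)|_{(8, 0)} = 8*sqrt(10)

E = 10, F = 0, G = u^2, so EG − F² = 10*u^2. Taking the positive square root: √(EG − F²) = sqrt(10)*Abs(u). At (u, v) = (8, 0): 8*sqrt(10).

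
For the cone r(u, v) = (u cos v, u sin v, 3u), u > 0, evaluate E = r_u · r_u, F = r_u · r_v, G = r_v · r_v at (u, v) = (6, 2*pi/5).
E = 10;  F = 0;  G = 36

Partials: r_u = (cos(v), sin(v), 3), r_v = (-u*sin(v), u*cos(v), 0). As functions of (u, v):
  E = r_u · r_u = 10,
  F = r_u · r_v = 0,
  G = r_v · r_v = u^2.
Evaluating at (u, v) = (6, 2*pi/5): E = 10, F = 0, G = 36.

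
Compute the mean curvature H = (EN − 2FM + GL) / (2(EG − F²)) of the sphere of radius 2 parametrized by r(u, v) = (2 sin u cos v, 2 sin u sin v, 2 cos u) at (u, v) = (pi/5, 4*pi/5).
H = -1/2

With E = 4, F = 0, G = 4*sin(u)^2, L = -2*sin(u)/Abs(sin(u)), M = 0, N = -2*sin(u)^3/Abs(sin(u)), assemble
  H = (EN − 2FM + GL) / (2(EG − F²)) = -sin(u)/(2*Abs(sin(u))).
At (u, v) = (pi/5, 4*pi/5): H = -1/2.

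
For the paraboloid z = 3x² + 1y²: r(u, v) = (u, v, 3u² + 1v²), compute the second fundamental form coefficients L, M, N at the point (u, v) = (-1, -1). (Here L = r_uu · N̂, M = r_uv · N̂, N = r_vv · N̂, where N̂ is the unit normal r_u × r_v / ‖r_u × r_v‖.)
L = 6*sqrt(41)/41;  M = 0;  N = 2*sqrt(41)/41

Compute the unit normal N̂(u, v) = (-6*u/sqrt(36*u^2 + 4*v^2 + 1), -2*v/sqrt(36*u^2 + 4*v^2 + 1), 1/sqrt(36*u^2 + 4*v^2 + 1)), and the second partials r_uu, r_uv, r_vv. Take dot products:
  L(u, v) = r_uu · N̂ = 6/sqrt(36*u^2 + 4*v^2 + 1),
  M(u, v) = r_uv · N̂ = 0,
  N(u, v) = r_vv · N̂ = 2/sqrt(36*u^2 + 4*v^2 + 1).
Evaluating at (u, v) = (-1, -1):
  L = 6*sqrt(41)/41, M = 0, N = 2*sqrt(41)/41.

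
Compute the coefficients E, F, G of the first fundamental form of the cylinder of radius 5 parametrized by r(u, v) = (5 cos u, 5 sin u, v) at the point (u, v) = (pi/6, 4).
E = 25;  F = 0;  G = 1

Partials: r_u = (-5*sin(u), 5*cos(u), 0), r_v = (0, 0, 1). As functions of (u, v):
  E = r_u · r_u = 25,
  F = r_u · r_v = 0,
  G = r_v · r_v = 1.
Evaluating at (u, v) = (pi/6, 4): E = 25, F = 0, G = 1.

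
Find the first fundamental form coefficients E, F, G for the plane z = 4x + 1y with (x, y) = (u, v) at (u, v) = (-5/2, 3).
E = 17;  F = 4;  G = 2

Partials: r_u = (1, 0, 4), r_v = (0, 1, 1). As functions of (u, v):
  E = r_u · r_u = 17,
  F = r_u · r_v = 4,
  G = r_v · r_v = 2.
Evaluating at (u, v) = (-5/2, 3): E = 17, F = 4, G = 2.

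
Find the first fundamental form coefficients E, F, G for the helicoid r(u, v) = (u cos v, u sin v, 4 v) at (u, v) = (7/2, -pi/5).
E = 1;  F = 0;  G = 113/4

Partials: r_u = (cos(v), sin(v), 0), r_v = (-u*sin(v), u*cos(v), 4). As functions of (u, v):
  E = r_u · r_u = 1,
  F = r_u · r_v = 0,
  G = r_v · r_v = u^2 + 16.
Evaluating at (u, v) = (7/2, -pi/5): E = 1, F = 0, G = 113/4.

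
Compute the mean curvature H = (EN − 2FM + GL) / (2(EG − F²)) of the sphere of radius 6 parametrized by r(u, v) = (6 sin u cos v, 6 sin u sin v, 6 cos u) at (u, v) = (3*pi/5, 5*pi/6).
H = -1/6

With E = 36, F = 0, G = 36*sin(u)^2, L = -6*sin(u)/Abs(sin(u)), M = 0, N = -6*sin(u)^3/Abs(sin(u)), assemble
  H = (EN − 2FM + GL) / (2(EG − F²)) = -sin(u)/(6*Abs(sin(u))).
At (u, v) = (3*pi/5, 5*pi/6): H = -1/6.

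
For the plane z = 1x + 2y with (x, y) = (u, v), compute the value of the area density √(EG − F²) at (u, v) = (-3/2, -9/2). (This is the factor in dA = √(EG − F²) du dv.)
√(EG − F²)|_{(-3/2, -9/2)} = sqrt(6)

E = 2, F = 2, G = 5, so EG − F² = 6. Taking the positive square root: √(EG − F²) = sqrt(6). At (u, v) = (-3/2, -9/2): sqrt(6).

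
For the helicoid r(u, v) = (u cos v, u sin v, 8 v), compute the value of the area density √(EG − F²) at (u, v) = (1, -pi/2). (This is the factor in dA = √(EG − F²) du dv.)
√(EG − F²)|_{(1, -pi/2)} = sqrt(65)

E = 1, F = 0, G = u^2 + 64, so EG − F² = u^2 + 64. Taking the positive square root: √(EG − F²) = sqrt(u^2 + 64). At (u, v) = (1, -pi/2): sqrt(65).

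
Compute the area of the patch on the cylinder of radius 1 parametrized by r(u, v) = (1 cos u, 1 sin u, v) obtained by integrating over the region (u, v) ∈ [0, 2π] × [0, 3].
Area = 6*pi

Area = ∫∫ √(EG − F²) du dv with √(EG − F²) = 1. Integrating over [0, 2π] × [0, 3] gives 6*pi.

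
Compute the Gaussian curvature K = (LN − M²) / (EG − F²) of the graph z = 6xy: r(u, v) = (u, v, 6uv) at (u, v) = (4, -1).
K = -36/375769

Coefficients of the first fundamental form: E = 36*v^2 + 1, F = 36*u*v, G = 36*u^2 + 1.
Coefficients of the second fundamental form: L = 0, M = 6/sqrt(36*u^2 + 36*v^2 + 1), N = 0.
Assemble K = (LN − M²)/(EG − F²) = -36/(1296*u^4 + 2592*u^2*v^2 + 72*u^2 + 1296*v^4 + 72*v^2 + 1). At (u, v) = (4, -1): K = -36/375769.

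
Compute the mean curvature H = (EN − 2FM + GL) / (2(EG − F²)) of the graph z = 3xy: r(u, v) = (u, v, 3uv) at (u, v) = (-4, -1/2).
H = -432*sqrt(589)/346921

With E = 9*v^2 + 1, F = 9*u*v, G = 9*u^2 + 1, L = 0, M = 3/sqrt(9*u^2 + 9*v^2 + 1), N = 0, assemble
  H = (EN − 2FM + GL) / (2(EG − F²)) = -27*u*v/(9*u^2 + 9*v^2 + 1)^(3/2).
At (u, v) = (-4, -1/2): H = -432*sqrt(589)/346921.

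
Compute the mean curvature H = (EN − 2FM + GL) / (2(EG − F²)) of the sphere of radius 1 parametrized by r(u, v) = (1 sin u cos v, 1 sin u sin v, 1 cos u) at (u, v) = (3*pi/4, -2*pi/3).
H = -1

With E = 1, F = 0, G = sin(u)^2, L = -sin(u)/Abs(sin(u)), M = 0, N = -sin(u)^3/Abs(sin(u)), assemble
  H = (EN − 2FM + GL) / (2(EG − F²)) = -sin(u)/Abs(sin(u)).
At (u, v) = (3*pi/4, -2*pi/3): H = -1.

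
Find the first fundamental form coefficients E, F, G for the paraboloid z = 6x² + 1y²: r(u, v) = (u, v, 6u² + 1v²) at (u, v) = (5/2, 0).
E = 901;  F = 0;  G = 1

Partials: r_u = (1, 0, 12*u), r_v = (0, 1, 2*v). As functions of (u, v):
  E = r_u · r_u = 144*u^2 + 1,
  F = r_u · r_v = 24*u*v,
  G = r_v · r_v = 4*v^2 + 1.
Evaluating at (u, v) = (5/2, 0): E = 901, F = 0, G = 1.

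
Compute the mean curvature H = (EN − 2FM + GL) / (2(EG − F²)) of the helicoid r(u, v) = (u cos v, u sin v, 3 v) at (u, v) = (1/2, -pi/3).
H = 0

With E = 1, F = 0, G = u^2 + 9, L = 0, M = -3/sqrt(u^2 + 9), N = 0, assemble
  H = (EN − 2FM + GL) / (2(EG − F²)) = 0.
At (u, v) = (1/2, -pi/3): H = 0.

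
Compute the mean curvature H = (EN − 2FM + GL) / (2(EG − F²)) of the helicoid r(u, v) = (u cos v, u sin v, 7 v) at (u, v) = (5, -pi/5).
H = 0

With E = 1, F = 0, G = u^2 + 49, L = 0, M = -7/sqrt(u^2 + 49), N = 0, assemble
  H = (EN − 2FM + GL) / (2(EG − F²)) = 0.
At (u, v) = (5, -pi/5): H = 0.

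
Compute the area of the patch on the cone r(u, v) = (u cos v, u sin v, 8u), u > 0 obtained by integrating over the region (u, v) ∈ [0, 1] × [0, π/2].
Area = sqrt(65)*pi/4

Area = ∫∫ √(EG − F²) du dv with √(EG − F²) = sqrt(65)*Abs(u). Integrating over [0, 1] × [0, π/2] gives sqrt(65)*pi/4.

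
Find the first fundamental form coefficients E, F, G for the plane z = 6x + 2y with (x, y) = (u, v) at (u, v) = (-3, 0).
E = 37;  F = 12;  G = 5

Partials: r_u = (1, 0, 6), r_v = (0, 1, 2). As functions of (u, v):
  E = r_u · r_u = 37,
  F = r_u · r_v = 12,
  G = r_v · r_v = 5.
Evaluating at (u, v) = (-3, 0): E = 37, F = 12, G = 5.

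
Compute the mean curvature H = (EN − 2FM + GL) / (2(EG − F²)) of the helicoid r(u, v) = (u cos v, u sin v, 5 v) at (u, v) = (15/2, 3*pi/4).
H = 0

With E = 1, F = 0, G = u^2 + 25, L = 0, M = -5/sqrt(u^2 + 25), N = 0, assemble
  H = (EN − 2FM + GL) / (2(EG − F²)) = 0.
At (u, v) = (15/2, 3*pi/4): H = 0.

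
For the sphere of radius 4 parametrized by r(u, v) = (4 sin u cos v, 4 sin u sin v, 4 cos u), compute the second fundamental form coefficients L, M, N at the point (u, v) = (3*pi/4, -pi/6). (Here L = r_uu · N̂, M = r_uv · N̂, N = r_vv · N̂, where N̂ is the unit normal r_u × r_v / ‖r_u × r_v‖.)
L = -4;  M = 0;  N = -2

Compute the unit normal N̂(u, v) = (sin(u)^2*cos(v)/Abs(sin(u)), sin(u)^2*sin(v)/Abs(sin(u)), sin(2*u)/(2*Abs(sin(u)))), and the second partials r_uu, r_uv, r_vv. Take dot products:
  L(u, v) = r_uu · N̂ = -4*sin(u)/Abs(sin(u)),
  M(u, v) = r_uv · N̂ = 0,
  N(u, v) = r_vv · N̂ = -4*sin(u)^3/Abs(sin(u)).
Evaluating at (u, v) = (3*pi/4, -pi/6):
  L = -4, M = 0, N = -2.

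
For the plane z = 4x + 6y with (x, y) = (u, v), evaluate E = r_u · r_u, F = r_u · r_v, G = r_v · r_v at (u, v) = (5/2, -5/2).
E = 17;  F = 24;  G = 37

Partials: r_u = (1, 0, 4), r_v = (0, 1, 6). As functions of (u, v):
  E = r_u · r_u = 17,
  F = r_u · r_v = 24,
  G = r_v · r_v = 37.
Evaluating at (u, v) = (5/2, -5/2): E = 17, F = 24, G = 37.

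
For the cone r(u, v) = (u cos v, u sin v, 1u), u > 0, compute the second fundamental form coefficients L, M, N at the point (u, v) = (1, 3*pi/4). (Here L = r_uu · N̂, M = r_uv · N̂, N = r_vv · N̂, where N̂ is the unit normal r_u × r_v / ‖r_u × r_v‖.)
L = 0;  M = 0;  N = sqrt(2)/2

Compute the unit normal N̂(u, v) = (-sqrt(2)*u*cos(v)/(2*Abs(u)), -sqrt(2)*u*sin(v)/(2*Abs(u)), sqrt(2)*u/(2*Abs(u))), and the second partials r_uu, r_uv, r_vv. Take dot products:
  L(u, v) = r_uu · N̂ = 0,
  M(u, v) = r_uv · N̂ = 0,
  N(u, v) = r_vv · N̂ = sqrt(2)*u^2/(2*Abs(u)).
Evaluating at (u, v) = (1, 3*pi/4):
  L = 0, M = 0, N = sqrt(2)/2.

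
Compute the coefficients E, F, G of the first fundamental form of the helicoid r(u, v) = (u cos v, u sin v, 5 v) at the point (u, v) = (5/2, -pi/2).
E = 1;  F = 0;  G = 125/4

Partials: r_u = (cos(v), sin(v), 0), r_v = (-u*sin(v), u*cos(v), 5). As functions of (u, v):
  E = r_u · r_u = 1,
  F = r_u · r_v = 0,
  G = r_v · r_v = u^2 + 25.
Evaluating at (u, v) = (5/2, -pi/2): E = 1, F = 0, G = 125/4.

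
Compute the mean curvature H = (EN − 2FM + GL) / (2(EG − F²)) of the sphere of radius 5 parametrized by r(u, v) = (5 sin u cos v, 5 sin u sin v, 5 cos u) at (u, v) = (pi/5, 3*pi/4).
H = -1/5

With E = 25, F = 0, G = 25*sin(u)^2, L = -5*sin(u)/Abs(sin(u)), M = 0, N = -5*sin(u)^3/Abs(sin(u)), assemble
  H = (EN − 2FM + GL) / (2(EG − F²)) = -sin(u)/(5*Abs(sin(u))).
At (u, v) = (pi/5, 3*pi/4): H = -1/5.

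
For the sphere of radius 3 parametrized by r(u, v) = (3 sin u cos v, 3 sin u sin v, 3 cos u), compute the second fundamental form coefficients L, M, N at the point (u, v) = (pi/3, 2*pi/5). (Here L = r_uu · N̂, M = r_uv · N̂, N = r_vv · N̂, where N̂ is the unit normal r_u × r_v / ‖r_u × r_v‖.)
L = -3;  M = 0;  N = -9/4

Compute the unit normal N̂(u, v) = (sin(u)^2*cos(v)/Abs(sin(u)), sin(u)^2*sin(v)/Abs(sin(u)), sin(2*u)/(2*Abs(sin(u)))), and the second partials r_uu, r_uv, r_vv. Take dot products:
  L(u, v) = r_uu · N̂ = -3*sin(u)/Abs(sin(u)),
  M(u, v) = r_uv · N̂ = 0,
  N(u, v) = r_vv · N̂ = -3*sin(u)^3/Abs(sin(u)).
Evaluating at (u, v) = (pi/3, 2*pi/5):
  L = -3, M = 0, N = -9/4.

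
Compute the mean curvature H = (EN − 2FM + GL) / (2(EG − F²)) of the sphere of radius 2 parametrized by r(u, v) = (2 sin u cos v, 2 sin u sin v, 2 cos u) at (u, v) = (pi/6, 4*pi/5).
H = -1/2

With E = 4, F = 0, G = 4*sin(u)^2, L = -2*sin(u)/Abs(sin(u)), M = 0, N = -2*sin(u)^3/Abs(sin(u)), assemble
  H = (EN − 2FM + GL) / (2(EG − F²)) = -sin(u)/(2*Abs(sin(u))).
At (u, v) = (pi/6, 4*pi/5): H = -1/2.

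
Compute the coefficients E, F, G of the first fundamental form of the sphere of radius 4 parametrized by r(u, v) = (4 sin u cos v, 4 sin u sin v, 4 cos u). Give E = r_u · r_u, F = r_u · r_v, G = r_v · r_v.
E = 16;  F = 0;  G = 16*sin(u)^2

Compute partials: r_u = (4*cos(u)*cos(v), 4*sin(v)*cos(u), -4*sin(u)), r_v = (-4*sin(u)*sin(v), 4*sin(u)*cos(v), 0). Then
  E = r_u · r_u = 16,
  F = r_u · r_v = 0,
  G = r_v · r_v = 16*sin(u)^2.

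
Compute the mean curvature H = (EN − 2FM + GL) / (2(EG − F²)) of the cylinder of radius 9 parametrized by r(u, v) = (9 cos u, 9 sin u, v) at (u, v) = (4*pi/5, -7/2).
H = -1/18

With E = 81, F = 0, G = 1, L = -9, M = 0, N = 0, assemble
  H = (EN − 2FM + GL) / (2(EG − F²)) = -1/18.
At (u, v) = (4*pi/5, -7/2): H = -1/18.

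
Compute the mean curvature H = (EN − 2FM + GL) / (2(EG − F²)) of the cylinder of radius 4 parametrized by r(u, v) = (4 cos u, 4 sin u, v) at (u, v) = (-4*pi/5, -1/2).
H = -1/8

With E = 16, F = 0, G = 1, L = -4, M = 0, N = 0, assemble
  H = (EN − 2FM + GL) / (2(EG − F²)) = -1/8.
At (u, v) = (-4*pi/5, -1/2): H = -1/8.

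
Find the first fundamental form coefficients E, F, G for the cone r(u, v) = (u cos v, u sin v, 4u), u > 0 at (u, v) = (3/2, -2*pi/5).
E = 17;  F = 0;  G = 9/4

Partials: r_u = (cos(v), sin(v), 4), r_v = (-u*sin(v), u*cos(v), 0). As functions of (u, v):
  E = r_u · r_u = 17,
  F = r_u · r_v = 0,
  G = r_v · r_v = u^2.
Evaluating at (u, v) = (3/2, -2*pi/5): E = 17, F = 0, G = 9/4.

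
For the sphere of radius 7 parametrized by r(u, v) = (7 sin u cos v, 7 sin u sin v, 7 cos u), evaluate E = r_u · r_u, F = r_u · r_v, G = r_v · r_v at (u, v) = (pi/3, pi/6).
E = 49;  F = 0;  G = 147/4

Partials: r_u = (7*cos(u)*cos(v), 7*sin(v)*cos(u), -7*sin(u)), r_v = (-7*sin(u)*sin(v), 7*sin(u)*cos(v), 0). As functions of (u, v):
  E = r_u · r_u = 49,
  F = r_u · r_v = 0,
  G = r_v · r_v = 49*sin(u)^2.
Evaluating at (u, v) = (pi/3, pi/6): E = 49, F = 0, G = 147/4.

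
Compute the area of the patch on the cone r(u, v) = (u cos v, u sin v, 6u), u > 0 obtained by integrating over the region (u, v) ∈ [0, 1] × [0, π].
Area = sqrt(37)*pi/2

Area = ∫∫ √(EG − F²) du dv with √(EG − F²) = sqrt(37)*Abs(u). Integrating over [0, 1] × [0, π] gives sqrt(37)*pi/2.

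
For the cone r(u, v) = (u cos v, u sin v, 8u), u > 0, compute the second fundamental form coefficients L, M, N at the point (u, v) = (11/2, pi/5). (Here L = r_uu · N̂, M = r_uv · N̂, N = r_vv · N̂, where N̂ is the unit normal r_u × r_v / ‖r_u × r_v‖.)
L = 0;  M = 0;  N = 44*sqrt(65)/65

Compute the unit normal N̂(u, v) = (-8*sqrt(65)*u*cos(v)/(65*Abs(u)), -8*sqrt(65)*u*sin(v)/(65*Abs(u)), sqrt(65)*u/(65*Abs(u))), and the second partials r_uu, r_uv, r_vv. Take dot products:
  L(u, v) = r_uu · N̂ = 0,
  M(u, v) = r_uv · N̂ = 0,
  N(u, v) = r_vv · N̂ = 8*sqrt(65)*u^2/(65*Abs(u)).
Evaluating at (u, v) = (11/2, pi/5):
  L = 0, M = 0, N = 44*sqrt(65)/65.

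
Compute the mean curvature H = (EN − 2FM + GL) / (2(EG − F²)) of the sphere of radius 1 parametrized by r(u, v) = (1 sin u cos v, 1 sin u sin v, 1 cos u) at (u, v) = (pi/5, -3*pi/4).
H = -1

With E = 1, F = 0, G = sin(u)^2, L = -sin(u)/Abs(sin(u)), M = 0, N = -sin(u)^3/Abs(sin(u)), assemble
  H = (EN − 2FM + GL) / (2(EG − F²)) = -sin(u)/Abs(sin(u)).
At (u, v) = (pi/5, -3*pi/4): H = -1.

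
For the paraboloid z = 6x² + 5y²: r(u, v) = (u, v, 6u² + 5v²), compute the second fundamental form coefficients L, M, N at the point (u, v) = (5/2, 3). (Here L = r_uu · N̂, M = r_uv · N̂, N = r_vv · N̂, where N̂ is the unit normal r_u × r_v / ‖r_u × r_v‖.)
L = 12*sqrt(1801)/1801;  M = 0;  N = 10*sqrt(1801)/1801

Compute the unit normal N̂(u, v) = (-12*u/sqrt(144*u^2 + 100*v^2 + 1), -10*v/sqrt(144*u^2 + 100*v^2 + 1), 1/sqrt(144*u^2 + 100*v^2 + 1)), and the second partials r_uu, r_uv, r_vv. Take dot products:
  L(u, v) = r_uu · N̂ = 12/sqrt(144*u^2 + 100*v^2 + 1),
  M(u, v) = r_uv · N̂ = 0,
  N(u, v) = r_vv · N̂ = 10/sqrt(144*u^2 + 100*v^2 + 1).
Evaluating at (u, v) = (5/2, 3):
  L = 12*sqrt(1801)/1801, M = 0, N = 10*sqrt(1801)/1801.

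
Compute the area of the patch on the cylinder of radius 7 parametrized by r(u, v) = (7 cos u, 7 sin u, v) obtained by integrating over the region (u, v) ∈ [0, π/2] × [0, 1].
Area = 7*pi/2

Area = ∫∫ √(EG − F²) du dv with √(EG − F²) = 7. Integrating over [0, π/2] × [0, 1] gives 7*pi/2.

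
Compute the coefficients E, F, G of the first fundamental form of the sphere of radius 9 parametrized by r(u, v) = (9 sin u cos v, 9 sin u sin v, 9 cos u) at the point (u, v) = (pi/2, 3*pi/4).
E = 81;  F = 0;  G = 81

Partials: r_u = (9*cos(u)*cos(v), 9*sin(v)*cos(u), -9*sin(u)), r_v = (-9*sin(u)*sin(v), 9*sin(u)*cos(v), 0). As functions of (u, v):
  E = r_u · r_u = 81,
  F = r_u · r_v = 0,
  G = r_v · r_v = 81*sin(u)^2.
Evaluating at (u, v) = (pi/2, 3*pi/4): E = 81, F = 0, G = 81.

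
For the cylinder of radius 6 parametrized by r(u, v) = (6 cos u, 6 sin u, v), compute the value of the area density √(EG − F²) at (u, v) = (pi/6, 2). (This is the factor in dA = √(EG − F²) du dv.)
√(EG − F²)|_{(pi/6, 2)} = 6

E = 36, F = 0, G = 1, so EG − F² = 36. Taking the positive square root: √(EG − F²) = 6. At (u, v) = (pi/6, 2): 6.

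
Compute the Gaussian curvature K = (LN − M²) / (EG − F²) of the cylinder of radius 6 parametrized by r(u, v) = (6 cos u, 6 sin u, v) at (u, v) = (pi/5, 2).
K = 0

Coefficients of the first fundamental form: E = 36, F = 0, G = 1.
Coefficients of the second fundamental form: L = -6, M = 0, N = 0.
Assemble K = (LN − M²)/(EG − F²) = 0. At (u, v) = (pi/5, 2): K = 0.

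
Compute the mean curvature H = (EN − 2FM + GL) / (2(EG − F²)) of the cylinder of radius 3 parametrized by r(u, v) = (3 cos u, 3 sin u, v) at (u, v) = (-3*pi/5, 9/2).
H = -1/6

With E = 9, F = 0, G = 1, L = -3, M = 0, N = 0, assemble
  H = (EN − 2FM + GL) / (2(EG − F²)) = -1/6.
At (u, v) = (-3*pi/5, 9/2): H = -1/6.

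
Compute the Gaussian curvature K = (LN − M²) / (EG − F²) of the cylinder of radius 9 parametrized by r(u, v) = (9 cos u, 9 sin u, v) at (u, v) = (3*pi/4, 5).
K = 0

Coefficients of the first fundamental form: E = 81, F = 0, G = 1.
Coefficients of the second fundamental form: L = -9, M = 0, N = 0.
Assemble K = (LN − M²)/(EG − F²) = 0. At (u, v) = (3*pi/4, 5): K = 0.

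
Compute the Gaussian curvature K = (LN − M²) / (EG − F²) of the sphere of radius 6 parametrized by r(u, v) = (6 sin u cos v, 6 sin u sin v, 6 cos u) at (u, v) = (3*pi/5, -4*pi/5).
K = 1/36

Coefficients of the first fundamental form: E = 36, F = 0, G = 36*sin(u)^2.
Coefficients of the second fundamental form: L = -6*sin(u)/Abs(sin(u)), M = 0, N = -6*sin(u)^3/Abs(sin(u)).
Assemble K = (LN − M²)/(EG − F²) = 1/36. At (u, v) = (3*pi/5, -4*pi/5): K = 1/36.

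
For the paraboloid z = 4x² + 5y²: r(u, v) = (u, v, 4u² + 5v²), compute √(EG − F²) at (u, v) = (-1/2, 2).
√(EG − F²)|_{(-1/2, 2)} = sqrt(417)

E = 64*u^2 + 1, F = 80*u*v, G = 100*v^2 + 1; EG − F² = 64*u^2 + 100*v^2 + 1; √(EG − F²) = sqrt(64*u^2 + 100*v^2 + 1). At the given point: sqrt(417).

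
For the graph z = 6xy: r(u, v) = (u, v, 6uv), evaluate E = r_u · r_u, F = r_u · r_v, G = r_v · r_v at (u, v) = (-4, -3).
E = 325;  F = 432;  G = 577

Partials: r_u = (1, 0, 6*v), r_v = (0, 1, 6*u). As functions of (u, v):
  E = r_u · r_u = 36*v^2 + 1,
  F = r_u · r_v = 36*u*v,
  G = r_v · r_v = 36*u^2 + 1.
Evaluating at (u, v) = (-4, -3): E = 325, F = 432, G = 577.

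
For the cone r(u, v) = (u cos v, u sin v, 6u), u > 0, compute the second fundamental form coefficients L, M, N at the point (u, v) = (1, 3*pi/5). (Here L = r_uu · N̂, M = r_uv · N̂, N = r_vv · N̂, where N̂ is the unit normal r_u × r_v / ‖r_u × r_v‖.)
L = 0;  M = 0;  N = 6*sqrt(37)/37

Compute the unit normal N̂(u, v) = (-6*sqrt(37)*u*cos(v)/(37*Abs(u)), -6*sqrt(37)*u*sin(v)/(37*Abs(u)), sqrt(37)*u/(37*Abs(u))), and the second partials r_uu, r_uv, r_vv. Take dot products:
  L(u, v) = r_uu · N̂ = 0,
  M(u, v) = r_uv · N̂ = 0,
  N(u, v) = r_vv · N̂ = 6*sqrt(37)*u^2/(37*Abs(u)).
Evaluating at (u, v) = (1, 3*pi/5):
  L = 0, M = 0, N = 6*sqrt(37)/37.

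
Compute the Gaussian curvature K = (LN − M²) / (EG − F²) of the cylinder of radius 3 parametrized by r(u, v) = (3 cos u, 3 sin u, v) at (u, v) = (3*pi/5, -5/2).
K = 0

Coefficients of the first fundamental form: E = 9, F = 0, G = 1.
Coefficients of the second fundamental form: L = -3, M = 0, N = 0.
Assemble K = (LN − M²)/(EG − F²) = 0. At (u, v) = (3*pi/5, -5/2): K = 0.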